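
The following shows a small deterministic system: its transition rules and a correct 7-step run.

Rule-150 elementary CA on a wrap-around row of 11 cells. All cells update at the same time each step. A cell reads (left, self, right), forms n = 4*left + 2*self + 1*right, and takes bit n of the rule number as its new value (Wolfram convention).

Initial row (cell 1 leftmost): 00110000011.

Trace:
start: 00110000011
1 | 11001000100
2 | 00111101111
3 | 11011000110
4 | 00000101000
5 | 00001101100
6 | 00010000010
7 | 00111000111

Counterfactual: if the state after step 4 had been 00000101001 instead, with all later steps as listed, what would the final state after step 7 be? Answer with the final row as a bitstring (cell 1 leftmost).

01011001010

state after step 4 := 00000101001
5 | 10001101111
6 | 01010000111
7 | 01011001010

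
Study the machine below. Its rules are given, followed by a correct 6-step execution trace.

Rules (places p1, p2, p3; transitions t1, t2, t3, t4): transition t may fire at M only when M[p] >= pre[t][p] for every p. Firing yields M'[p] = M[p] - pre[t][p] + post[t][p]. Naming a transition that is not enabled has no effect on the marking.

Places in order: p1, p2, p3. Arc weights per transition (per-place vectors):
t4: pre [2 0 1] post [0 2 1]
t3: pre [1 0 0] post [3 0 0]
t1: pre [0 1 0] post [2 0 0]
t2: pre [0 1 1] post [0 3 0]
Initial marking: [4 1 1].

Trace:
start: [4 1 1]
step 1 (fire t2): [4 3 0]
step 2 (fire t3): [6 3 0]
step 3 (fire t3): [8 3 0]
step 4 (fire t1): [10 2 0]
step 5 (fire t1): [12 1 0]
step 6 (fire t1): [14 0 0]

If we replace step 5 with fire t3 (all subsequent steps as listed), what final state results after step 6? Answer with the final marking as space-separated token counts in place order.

14 1 0

(re-executing from step 5 with the substitution; state before step 5: [10 2 0])
step 5 (fire t3): [12 2 0]
step 6 (fire t1): [14 1 0]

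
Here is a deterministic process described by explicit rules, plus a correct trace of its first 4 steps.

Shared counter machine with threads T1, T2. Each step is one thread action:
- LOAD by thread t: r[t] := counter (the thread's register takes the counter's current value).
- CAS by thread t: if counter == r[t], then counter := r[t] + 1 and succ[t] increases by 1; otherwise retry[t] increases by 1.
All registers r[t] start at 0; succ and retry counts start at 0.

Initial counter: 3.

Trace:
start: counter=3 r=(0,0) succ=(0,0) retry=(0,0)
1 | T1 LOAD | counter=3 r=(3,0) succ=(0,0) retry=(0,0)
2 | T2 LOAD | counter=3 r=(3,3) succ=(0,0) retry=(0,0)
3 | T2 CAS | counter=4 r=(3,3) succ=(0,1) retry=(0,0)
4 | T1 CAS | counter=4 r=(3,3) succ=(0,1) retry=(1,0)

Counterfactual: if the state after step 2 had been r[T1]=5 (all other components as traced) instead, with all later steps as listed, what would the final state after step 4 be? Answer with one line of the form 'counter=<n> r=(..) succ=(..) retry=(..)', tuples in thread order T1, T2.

counter=4 r=(5,3) succ=(0,1) retry=(1,0)

state after step 2 := counter=3 r=(5,3) succ=(0,0) retry=(0,0)
3 | T2 CAS | counter=4 r=(5,3) succ=(0,1) retry=(0,0)
4 | T1 CAS | counter=4 r=(5,3) succ=(0,1) retry=(1,0)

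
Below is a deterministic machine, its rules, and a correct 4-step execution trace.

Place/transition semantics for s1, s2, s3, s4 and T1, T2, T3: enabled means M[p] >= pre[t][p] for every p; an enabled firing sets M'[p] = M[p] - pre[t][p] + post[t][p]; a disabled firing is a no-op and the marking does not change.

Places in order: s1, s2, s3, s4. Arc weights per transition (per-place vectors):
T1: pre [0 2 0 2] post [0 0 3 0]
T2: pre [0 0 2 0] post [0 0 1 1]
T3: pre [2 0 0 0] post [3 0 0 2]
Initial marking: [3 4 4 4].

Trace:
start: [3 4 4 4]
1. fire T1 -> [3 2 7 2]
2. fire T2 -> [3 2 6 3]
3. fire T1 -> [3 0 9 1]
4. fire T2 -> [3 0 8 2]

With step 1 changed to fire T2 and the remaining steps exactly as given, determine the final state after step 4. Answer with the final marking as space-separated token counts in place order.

3 2 4 5

(re-executing from step 1 with the substitution; state before step 1: [3 4 4 4])
1. fire T2 -> [3 4 3 5]
2. fire T2 -> [3 4 2 6]
3. fire T1 -> [3 2 5 4]
4. fire T2 -> [3 2 4 5]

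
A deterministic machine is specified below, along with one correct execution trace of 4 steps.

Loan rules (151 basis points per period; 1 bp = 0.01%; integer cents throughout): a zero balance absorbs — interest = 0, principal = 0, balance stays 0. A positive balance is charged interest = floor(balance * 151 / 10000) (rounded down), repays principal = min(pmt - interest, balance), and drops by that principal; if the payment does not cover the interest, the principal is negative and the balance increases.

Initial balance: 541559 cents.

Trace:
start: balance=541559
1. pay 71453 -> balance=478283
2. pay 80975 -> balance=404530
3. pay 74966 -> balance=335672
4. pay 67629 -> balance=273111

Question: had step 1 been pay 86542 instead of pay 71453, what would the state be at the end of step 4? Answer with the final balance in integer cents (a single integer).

257328

(re-executing from step 1 with the substitution; state before step 1: balance=541559)
1. pay 86542 -> balance=463194
2. pay 80975 -> balance=389213
3. pay 74966 -> balance=320124
4. pay 67629 -> balance=257328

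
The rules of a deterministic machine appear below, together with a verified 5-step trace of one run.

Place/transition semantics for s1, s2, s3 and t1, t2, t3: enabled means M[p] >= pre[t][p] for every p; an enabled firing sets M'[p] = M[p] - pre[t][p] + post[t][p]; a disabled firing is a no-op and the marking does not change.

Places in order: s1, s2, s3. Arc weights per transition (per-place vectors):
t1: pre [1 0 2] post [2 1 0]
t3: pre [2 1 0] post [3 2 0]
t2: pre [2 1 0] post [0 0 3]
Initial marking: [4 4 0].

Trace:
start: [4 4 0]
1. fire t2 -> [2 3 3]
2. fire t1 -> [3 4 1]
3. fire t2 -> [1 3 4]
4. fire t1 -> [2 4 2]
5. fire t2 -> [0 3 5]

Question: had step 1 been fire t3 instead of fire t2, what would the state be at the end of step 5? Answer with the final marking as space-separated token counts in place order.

(re-executing from step 1 with the substitution; state before step 1: [4 4 0])
1. fire t3 -> [5 5 0]
2. fire t1 -> [5 5 0]
3. fire t2 -> [3 4 3]
4. fire t1 -> [4 5 1]
5. fire t2 -> [2 4 4]

2 4 4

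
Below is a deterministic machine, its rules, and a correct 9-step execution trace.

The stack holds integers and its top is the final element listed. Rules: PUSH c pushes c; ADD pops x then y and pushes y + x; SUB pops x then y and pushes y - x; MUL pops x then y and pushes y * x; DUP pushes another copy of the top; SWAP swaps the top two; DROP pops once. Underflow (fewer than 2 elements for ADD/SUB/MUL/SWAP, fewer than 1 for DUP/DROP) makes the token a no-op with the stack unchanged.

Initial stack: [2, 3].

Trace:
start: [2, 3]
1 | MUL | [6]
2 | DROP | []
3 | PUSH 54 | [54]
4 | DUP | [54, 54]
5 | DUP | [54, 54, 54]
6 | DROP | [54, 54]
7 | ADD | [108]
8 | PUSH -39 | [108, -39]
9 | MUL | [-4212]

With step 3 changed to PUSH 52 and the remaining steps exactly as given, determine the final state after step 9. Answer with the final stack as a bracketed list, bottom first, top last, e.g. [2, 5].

(re-executing from step 3 with the substitution; state before step 3: [])
3 | PUSH 52 | [52]
4 | DUP | [52, 52]
5 | DUP | [52, 52, 52]
6 | DROP | [52, 52]
7 | ADD | [104]
8 | PUSH -39 | [104, -39]
9 | MUL | [-4056]

[-4056]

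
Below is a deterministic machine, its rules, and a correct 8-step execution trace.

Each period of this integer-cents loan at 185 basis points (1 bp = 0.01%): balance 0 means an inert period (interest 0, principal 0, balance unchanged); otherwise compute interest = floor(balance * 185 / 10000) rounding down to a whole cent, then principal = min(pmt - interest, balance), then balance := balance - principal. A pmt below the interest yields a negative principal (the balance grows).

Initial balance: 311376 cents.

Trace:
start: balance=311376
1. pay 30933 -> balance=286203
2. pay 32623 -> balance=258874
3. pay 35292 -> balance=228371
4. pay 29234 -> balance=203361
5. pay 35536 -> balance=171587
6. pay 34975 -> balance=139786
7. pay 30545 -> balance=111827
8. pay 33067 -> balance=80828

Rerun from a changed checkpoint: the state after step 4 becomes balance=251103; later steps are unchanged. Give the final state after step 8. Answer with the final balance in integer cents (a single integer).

132201

state after step 4 := balance=251103
5. pay 35536 -> balance=220212
6. pay 34975 -> balance=189310
7. pay 30545 -> balance=162267
8. pay 33067 -> balance=132201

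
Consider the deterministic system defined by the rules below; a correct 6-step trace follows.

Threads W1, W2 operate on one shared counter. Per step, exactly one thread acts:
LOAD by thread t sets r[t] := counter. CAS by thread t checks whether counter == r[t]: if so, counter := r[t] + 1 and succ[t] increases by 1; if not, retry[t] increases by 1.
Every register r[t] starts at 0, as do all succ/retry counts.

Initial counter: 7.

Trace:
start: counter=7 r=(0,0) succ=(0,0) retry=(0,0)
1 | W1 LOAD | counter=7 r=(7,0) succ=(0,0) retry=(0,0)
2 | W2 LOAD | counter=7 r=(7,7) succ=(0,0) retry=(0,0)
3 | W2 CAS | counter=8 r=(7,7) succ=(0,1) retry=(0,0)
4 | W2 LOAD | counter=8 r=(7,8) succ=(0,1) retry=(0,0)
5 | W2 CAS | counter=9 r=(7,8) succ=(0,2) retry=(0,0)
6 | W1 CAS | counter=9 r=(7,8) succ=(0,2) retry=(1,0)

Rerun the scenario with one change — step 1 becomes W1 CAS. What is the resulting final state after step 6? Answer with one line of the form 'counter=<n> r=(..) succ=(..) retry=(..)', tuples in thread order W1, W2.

(re-executing from step 1 with the substitution; state before step 1: counter=7 r=(0,0) succ=(0,0) retry=(0,0))
1 | W1 CAS | counter=7 r=(0,0) succ=(0,0) retry=(1,0)
2 | W2 LOAD | counter=7 r=(0,7) succ=(0,0) retry=(1,0)
3 | W2 CAS | counter=8 r=(0,7) succ=(0,1) retry=(1,0)
4 | W2 LOAD | counter=8 r=(0,8) succ=(0,1) retry=(1,0)
5 | W2 CAS | counter=9 r=(0,8) succ=(0,2) retry=(1,0)
6 | W1 CAS | counter=9 r=(0,8) succ=(0,2) retry=(2,0)

counter=9 r=(0,8) succ=(0,2) retry=(2,0)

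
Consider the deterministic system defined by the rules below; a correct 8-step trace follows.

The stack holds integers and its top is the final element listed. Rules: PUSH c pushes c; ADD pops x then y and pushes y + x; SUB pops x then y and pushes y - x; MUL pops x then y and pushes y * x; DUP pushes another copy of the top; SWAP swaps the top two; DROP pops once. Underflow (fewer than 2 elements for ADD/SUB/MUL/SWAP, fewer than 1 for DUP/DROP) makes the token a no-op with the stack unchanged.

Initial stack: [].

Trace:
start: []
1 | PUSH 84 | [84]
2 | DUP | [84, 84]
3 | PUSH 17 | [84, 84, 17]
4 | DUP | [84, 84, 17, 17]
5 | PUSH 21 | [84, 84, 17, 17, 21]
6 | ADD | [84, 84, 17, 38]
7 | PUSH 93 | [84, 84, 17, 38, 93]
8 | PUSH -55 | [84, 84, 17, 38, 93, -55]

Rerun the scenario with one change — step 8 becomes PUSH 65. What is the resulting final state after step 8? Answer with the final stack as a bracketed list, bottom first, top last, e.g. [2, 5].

(re-executing from step 8 with the substitution; state before step 8: [84, 84, 17, 38, 93])
8 | PUSH 65 | [84, 84, 17, 38, 93, 65]

[84, 84, 17, 38, 93, 65]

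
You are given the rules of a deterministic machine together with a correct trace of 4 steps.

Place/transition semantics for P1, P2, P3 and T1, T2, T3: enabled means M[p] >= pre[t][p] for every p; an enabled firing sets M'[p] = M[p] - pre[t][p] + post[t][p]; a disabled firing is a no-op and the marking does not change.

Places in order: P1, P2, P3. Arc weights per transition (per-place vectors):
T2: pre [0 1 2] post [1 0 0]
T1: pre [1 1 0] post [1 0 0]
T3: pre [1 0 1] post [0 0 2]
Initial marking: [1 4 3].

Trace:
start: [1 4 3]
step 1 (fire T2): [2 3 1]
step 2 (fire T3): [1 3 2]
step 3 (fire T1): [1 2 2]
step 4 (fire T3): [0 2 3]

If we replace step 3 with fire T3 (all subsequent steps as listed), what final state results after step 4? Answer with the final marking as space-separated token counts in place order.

(re-executing from step 3 with the substitution; state before step 3: [1 3 2])
step 3 (fire T3): [0 3 3]
step 4 (fire T3): [0 3 3]

0 3 3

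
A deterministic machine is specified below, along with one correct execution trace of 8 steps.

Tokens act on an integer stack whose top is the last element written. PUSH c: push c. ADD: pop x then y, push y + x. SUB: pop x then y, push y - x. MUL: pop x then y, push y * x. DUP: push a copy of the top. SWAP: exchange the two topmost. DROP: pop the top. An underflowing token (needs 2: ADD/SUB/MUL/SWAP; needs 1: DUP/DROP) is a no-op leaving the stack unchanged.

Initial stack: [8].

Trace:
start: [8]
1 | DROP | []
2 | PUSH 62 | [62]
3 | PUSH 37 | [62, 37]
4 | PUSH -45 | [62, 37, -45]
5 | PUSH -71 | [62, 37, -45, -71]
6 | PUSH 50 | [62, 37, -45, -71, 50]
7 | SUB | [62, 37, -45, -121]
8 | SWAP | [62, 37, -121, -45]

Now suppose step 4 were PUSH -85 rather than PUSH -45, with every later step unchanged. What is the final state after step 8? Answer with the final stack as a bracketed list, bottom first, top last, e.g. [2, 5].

(re-executing from step 4 with the substitution; state before step 4: [62, 37])
4 | PUSH -85 | [62, 37, -85]
5 | PUSH -71 | [62, 37, -85, -71]
6 | PUSH 50 | [62, 37, -85, -71, 50]
7 | SUB | [62, 37, -85, -121]
8 | SWAP | [62, 37, -121, -85]

[62, 37, -121, -85]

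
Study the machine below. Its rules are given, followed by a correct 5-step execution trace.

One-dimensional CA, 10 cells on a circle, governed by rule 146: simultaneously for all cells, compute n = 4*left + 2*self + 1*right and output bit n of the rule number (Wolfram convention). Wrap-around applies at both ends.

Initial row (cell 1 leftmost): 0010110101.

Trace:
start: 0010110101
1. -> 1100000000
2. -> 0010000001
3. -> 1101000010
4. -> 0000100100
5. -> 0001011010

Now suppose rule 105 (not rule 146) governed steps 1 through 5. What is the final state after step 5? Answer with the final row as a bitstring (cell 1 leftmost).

(re-executing steps 1..5 under rule 105; state before step 1: 0010110101)
1. -> 0001111010
2. -> 1101001100
3. -> 1110001100
4. -> 1010101100
5. -> 0101011100

0101011100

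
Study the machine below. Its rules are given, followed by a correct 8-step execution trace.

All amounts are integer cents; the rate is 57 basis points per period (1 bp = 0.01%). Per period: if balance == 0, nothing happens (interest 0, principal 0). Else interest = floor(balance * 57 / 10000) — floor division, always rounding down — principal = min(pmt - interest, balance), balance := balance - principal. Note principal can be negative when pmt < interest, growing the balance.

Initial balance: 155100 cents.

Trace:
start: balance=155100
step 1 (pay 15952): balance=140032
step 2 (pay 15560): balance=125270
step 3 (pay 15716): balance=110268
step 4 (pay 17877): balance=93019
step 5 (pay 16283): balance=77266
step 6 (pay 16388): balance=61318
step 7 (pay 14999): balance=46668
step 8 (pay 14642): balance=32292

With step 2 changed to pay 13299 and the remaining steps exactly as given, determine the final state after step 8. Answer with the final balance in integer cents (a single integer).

34630

(re-executing from step 2 with the substitution; state before step 2: balance=140032)
step 2 (pay 13299): balance=127531
step 3 (pay 15716): balance=112541
step 4 (pay 17877): balance=95305
step 5 (pay 16283): balance=79565
step 6 (pay 16388): balance=63630
step 7 (pay 14999): balance=48993
step 8 (pay 14642): balance=34630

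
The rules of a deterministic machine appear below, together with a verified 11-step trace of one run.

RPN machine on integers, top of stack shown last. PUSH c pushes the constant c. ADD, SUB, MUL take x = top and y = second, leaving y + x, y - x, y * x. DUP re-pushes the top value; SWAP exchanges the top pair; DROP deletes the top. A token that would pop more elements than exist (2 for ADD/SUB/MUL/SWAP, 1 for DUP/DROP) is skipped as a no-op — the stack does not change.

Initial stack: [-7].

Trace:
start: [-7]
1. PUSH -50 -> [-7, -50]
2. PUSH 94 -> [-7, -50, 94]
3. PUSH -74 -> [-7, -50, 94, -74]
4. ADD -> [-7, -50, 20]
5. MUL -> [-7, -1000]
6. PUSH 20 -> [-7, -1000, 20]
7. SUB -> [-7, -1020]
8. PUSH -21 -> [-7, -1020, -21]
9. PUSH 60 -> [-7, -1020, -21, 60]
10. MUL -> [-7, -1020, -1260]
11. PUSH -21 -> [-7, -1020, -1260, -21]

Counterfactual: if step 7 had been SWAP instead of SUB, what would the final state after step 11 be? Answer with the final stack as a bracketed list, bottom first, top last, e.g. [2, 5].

(re-executing from step 7 with the substitution; state before step 7: [-7, -1000, 20])
7. SWAP -> [-7, 20, -1000]
8. PUSH -21 -> [-7, 20, -1000, -21]
9. PUSH 60 -> [-7, 20, -1000, -21, 60]
10. MUL -> [-7, 20, -1000, -1260]
11. PUSH -21 -> [-7, 20, -1000, -1260, -21]

[-7, 20, -1000, -1260, -21]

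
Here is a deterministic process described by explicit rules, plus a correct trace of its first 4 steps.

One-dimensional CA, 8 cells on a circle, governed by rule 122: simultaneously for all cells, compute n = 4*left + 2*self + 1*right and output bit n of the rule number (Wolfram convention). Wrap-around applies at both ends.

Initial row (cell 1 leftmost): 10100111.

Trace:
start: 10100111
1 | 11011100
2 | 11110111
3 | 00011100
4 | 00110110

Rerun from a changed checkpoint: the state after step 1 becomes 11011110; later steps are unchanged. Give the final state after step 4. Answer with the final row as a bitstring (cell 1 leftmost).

state after step 1 := 11011110
2 | 11110011
3 | 00011110
4 | 00110011

00110011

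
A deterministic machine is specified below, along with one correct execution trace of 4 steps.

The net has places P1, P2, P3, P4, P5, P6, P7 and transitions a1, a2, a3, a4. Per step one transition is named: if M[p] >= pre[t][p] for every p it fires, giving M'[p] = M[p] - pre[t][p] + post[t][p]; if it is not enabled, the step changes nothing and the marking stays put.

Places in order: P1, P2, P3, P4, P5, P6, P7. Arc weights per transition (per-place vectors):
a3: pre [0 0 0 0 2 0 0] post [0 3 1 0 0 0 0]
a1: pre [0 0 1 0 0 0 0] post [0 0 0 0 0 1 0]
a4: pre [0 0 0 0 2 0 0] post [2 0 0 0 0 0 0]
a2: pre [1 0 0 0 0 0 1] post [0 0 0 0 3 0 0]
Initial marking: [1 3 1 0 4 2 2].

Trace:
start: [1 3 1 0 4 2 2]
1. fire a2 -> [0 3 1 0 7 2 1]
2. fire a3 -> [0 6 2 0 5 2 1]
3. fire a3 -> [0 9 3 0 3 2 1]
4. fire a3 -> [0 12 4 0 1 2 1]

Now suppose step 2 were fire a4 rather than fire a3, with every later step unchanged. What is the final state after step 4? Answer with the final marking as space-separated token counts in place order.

2 9 3 0 1 2 1

(re-executing from step 2 with the substitution; state before step 2: [0 3 1 0 7 2 1])
2. fire a4 -> [2 3 1 0 5 2 1]
3. fire a3 -> [2 6 2 0 3 2 1]
4. fire a3 -> [2 9 3 0 1 2 1]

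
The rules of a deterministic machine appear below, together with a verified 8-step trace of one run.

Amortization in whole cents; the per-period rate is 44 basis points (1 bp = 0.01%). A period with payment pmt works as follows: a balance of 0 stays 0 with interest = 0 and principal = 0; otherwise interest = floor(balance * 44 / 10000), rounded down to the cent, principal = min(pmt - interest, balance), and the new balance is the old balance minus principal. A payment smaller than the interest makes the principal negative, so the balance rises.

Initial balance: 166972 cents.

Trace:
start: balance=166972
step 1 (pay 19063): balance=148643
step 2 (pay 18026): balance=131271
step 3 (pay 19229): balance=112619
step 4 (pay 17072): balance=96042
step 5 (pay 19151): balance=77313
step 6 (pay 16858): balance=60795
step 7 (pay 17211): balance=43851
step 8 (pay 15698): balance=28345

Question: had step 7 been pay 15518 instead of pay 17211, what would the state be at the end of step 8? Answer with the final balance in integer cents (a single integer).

(re-executing from step 7 with the substitution; state before step 7: balance=60795)
step 7 (pay 15518): balance=45544
step 8 (pay 15698): balance=30046

30046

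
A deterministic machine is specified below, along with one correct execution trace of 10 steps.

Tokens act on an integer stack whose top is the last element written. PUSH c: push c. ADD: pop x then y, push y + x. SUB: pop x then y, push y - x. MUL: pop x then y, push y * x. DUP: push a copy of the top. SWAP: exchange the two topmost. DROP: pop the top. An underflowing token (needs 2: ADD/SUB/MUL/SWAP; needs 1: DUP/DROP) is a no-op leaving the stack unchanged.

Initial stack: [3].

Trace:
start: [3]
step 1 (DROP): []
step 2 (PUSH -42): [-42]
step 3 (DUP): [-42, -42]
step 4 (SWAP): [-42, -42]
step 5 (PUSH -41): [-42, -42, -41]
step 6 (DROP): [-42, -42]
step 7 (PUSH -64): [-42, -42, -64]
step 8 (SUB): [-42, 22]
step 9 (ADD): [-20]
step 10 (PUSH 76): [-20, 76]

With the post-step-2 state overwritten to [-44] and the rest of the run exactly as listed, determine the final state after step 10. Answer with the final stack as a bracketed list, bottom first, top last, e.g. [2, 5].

state after step 2 := [-44]
step 3 (DUP): [-44, -44]
step 4 (SWAP): [-44, -44]
step 5 (PUSH -41): [-44, -44, -41]
step 6 (DROP): [-44, -44]
step 7 (PUSH -64): [-44, -44, -64]
step 8 (SUB): [-44, 20]
step 9 (ADD): [-24]
step 10 (PUSH 76): [-24, 76]

[-24, 76]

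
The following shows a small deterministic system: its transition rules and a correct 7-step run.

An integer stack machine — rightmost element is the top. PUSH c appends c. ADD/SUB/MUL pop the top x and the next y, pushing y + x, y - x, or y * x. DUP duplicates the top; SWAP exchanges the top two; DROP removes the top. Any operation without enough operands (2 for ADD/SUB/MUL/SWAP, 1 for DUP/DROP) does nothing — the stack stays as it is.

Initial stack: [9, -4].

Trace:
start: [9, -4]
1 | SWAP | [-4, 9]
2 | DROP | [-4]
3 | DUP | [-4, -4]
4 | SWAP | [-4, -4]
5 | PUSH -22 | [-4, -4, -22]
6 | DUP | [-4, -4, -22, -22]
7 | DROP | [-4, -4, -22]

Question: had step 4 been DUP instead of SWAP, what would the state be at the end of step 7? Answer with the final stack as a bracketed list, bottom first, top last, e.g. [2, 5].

(re-executing from step 4 with the substitution; state before step 4: [-4, -4])
4 | DUP | [-4, -4, -4]
5 | PUSH -22 | [-4, -4, -4, -22]
6 | DUP | [-4, -4, -4, -22, -22]
7 | DROP | [-4, -4, -4, -22]

[-4, -4, -4, -22]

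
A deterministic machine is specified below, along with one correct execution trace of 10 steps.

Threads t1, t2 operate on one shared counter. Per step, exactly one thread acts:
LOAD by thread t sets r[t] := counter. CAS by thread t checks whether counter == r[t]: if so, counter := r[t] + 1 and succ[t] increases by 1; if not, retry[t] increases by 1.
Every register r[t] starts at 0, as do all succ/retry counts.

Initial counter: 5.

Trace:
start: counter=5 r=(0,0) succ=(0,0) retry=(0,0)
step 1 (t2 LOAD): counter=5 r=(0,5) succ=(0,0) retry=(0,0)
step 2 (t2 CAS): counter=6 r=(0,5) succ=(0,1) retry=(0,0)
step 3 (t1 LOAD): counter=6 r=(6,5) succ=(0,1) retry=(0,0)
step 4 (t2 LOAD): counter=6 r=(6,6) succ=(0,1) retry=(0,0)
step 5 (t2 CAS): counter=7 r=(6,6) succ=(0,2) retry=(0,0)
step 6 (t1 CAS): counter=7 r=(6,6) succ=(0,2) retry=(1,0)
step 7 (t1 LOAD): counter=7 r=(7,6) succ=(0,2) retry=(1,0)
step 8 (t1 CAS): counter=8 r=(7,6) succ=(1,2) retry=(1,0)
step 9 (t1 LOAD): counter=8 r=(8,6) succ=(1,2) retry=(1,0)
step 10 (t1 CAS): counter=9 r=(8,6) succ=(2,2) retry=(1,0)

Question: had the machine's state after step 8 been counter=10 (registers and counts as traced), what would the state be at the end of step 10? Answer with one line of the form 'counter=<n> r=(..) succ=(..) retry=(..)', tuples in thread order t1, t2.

state after step 8 := counter=10 r=(7,6) succ=(1,2) retry=(1,0)
step 9 (t1 LOAD): counter=10 r=(10,6) succ=(1,2) retry=(1,0)
step 10 (t1 CAS): counter=11 r=(10,6) succ=(2,2) retry=(1,0)

counter=11 r=(10,6) succ=(2,2) retry=(1,0)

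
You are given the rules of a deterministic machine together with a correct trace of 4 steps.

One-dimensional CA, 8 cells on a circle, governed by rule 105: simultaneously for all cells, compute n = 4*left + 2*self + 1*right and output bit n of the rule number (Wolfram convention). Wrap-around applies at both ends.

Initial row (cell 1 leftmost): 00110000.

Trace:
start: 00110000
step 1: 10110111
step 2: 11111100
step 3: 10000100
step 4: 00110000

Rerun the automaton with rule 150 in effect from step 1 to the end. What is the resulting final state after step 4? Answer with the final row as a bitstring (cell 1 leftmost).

00110000

(re-executing steps 1..4 under rule 150; state before step 1: 00110000)
step 1: 01001000
step 2: 11111100
step 3: 01111011
step 4: 00110000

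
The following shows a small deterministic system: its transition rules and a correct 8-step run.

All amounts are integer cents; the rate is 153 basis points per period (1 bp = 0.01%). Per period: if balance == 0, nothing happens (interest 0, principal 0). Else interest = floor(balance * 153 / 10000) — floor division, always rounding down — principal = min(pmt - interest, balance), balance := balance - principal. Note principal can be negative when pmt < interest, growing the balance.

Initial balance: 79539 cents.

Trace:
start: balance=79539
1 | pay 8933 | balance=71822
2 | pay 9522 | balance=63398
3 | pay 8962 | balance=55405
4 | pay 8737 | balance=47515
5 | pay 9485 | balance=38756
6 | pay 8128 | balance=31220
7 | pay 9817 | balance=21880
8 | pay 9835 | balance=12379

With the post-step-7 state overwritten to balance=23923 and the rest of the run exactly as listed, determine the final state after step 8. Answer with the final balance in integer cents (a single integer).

state after step 7 := balance=23923
8 | pay 9835 | balance=14454

14454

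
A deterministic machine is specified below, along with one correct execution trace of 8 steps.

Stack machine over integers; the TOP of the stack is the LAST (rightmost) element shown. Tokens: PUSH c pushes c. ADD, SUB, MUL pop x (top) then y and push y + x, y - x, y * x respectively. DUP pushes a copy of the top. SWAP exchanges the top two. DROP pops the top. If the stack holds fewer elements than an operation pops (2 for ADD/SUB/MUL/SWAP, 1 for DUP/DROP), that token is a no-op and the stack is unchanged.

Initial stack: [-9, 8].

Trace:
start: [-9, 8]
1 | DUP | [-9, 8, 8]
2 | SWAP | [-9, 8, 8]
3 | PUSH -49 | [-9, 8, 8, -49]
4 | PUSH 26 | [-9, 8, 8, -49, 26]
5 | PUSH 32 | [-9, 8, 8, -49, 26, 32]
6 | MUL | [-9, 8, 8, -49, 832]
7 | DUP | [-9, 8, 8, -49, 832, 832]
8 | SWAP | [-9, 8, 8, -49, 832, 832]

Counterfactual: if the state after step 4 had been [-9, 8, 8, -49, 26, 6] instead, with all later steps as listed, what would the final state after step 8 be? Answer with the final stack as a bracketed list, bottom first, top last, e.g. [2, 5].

state after step 4 := [-9, 8, 8, -49, 26, 6]
5 | PUSH 32 | [-9, 8, 8, -49, 26, 6, 32]
6 | MUL | [-9, 8, 8, -49, 26, 192]
7 | DUP | [-9, 8, 8, -49, 26, 192, 192]
8 | SWAP | [-9, 8, 8, -49, 26, 192, 192]

[-9, 8, 8, -49, 26, 192, 192]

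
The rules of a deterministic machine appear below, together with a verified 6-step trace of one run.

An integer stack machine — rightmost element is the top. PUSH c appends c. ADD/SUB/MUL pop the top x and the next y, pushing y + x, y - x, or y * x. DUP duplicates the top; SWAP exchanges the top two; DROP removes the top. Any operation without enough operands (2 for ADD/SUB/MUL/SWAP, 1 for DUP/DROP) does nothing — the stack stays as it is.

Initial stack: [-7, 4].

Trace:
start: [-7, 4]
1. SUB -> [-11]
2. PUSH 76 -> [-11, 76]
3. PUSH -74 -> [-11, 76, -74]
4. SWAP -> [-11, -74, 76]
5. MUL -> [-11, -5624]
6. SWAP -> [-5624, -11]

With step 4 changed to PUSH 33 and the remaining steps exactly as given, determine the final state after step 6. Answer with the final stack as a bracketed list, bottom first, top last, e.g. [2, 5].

(re-executing from step 4 with the substitution; state before step 4: [-11, 76, -74])
4. PUSH 33 -> [-11, 76, -74, 33]
5. MUL -> [-11, 76, -2442]
6. SWAP -> [-11, -2442, 76]

[-11, -2442, 76]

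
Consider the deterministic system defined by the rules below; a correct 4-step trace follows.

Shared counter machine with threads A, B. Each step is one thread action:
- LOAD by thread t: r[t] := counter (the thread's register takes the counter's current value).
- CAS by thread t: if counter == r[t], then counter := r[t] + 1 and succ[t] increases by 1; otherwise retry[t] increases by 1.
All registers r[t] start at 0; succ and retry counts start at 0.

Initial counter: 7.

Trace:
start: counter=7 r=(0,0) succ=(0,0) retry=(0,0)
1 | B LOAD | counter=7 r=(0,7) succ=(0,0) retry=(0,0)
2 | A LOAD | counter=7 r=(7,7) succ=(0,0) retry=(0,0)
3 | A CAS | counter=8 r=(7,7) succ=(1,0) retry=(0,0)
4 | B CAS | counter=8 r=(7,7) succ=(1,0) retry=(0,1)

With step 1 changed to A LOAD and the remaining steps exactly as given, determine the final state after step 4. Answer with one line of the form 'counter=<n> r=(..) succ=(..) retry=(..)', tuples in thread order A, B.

(re-executing from step 1 with the substitution; state before step 1: counter=7 r=(0,0) succ=(0,0) retry=(0,0))
1 | A LOAD | counter=7 r=(7,0) succ=(0,0) retry=(0,0)
2 | A LOAD | counter=7 r=(7,0) succ=(0,0) retry=(0,0)
3 | A CAS | counter=8 r=(7,0) succ=(1,0) retry=(0,0)
4 | B CAS | counter=8 r=(7,0) succ=(1,0) retry=(0,1)

counter=8 r=(7,0) succ=(1,0) retry=(0,1)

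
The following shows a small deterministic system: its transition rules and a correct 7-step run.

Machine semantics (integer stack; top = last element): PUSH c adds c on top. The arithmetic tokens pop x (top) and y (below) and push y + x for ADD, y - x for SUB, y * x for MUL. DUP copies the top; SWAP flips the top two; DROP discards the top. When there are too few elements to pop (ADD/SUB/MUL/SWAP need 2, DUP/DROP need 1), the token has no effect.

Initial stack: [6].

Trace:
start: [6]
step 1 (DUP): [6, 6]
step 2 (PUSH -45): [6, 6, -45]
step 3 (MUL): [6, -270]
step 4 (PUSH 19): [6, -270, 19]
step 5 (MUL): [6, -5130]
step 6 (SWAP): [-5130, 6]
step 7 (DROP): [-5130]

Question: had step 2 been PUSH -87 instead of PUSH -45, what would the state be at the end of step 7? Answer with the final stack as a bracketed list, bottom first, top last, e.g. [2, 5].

(re-executing from step 2 with the substitution; state before step 2: [6, 6])
step 2 (PUSH -87): [6, 6, -87]
step 3 (MUL): [6, -522]
step 4 (PUSH 19): [6, -522, 19]
step 5 (MUL): [6, -9918]
step 6 (SWAP): [-9918, 6]
step 7 (DROP): [-9918]

[-9918]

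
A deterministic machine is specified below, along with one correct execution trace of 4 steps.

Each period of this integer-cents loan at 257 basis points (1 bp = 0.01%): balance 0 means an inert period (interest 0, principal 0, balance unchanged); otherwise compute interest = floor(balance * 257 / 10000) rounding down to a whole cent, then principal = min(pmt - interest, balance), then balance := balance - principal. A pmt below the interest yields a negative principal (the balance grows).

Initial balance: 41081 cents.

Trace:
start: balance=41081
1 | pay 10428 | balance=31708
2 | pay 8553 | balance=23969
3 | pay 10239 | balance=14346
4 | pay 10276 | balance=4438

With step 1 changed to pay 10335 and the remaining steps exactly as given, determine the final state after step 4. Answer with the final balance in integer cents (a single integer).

(re-executing from step 1 with the substitution; state before step 1: balance=41081)
1 | pay 10335 | balance=31801
2 | pay 8553 | balance=24065
3 | pay 10239 | balance=14444
4 | pay 10276 | balance=4539

4539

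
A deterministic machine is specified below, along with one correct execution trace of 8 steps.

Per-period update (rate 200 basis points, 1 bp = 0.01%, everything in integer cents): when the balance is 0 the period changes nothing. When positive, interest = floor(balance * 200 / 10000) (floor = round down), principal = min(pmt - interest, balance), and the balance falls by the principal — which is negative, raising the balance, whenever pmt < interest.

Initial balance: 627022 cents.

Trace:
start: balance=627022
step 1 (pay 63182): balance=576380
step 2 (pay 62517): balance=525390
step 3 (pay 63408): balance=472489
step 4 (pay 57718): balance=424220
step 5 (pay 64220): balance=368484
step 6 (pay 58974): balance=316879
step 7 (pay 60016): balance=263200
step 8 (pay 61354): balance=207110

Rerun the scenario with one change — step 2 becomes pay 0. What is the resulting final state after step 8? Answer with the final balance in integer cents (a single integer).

(re-executing from step 2 with the substitution; state before step 2: balance=576380)
step 2 (pay 0): balance=587907
step 3 (pay 63408): balance=536257
step 4 (pay 57718): balance=489264
step 5 (pay 64220): balance=434829
step 6 (pay 58974): balance=384551
step 7 (pay 60016): balance=332226
step 8 (pay 61354): balance=277516

277516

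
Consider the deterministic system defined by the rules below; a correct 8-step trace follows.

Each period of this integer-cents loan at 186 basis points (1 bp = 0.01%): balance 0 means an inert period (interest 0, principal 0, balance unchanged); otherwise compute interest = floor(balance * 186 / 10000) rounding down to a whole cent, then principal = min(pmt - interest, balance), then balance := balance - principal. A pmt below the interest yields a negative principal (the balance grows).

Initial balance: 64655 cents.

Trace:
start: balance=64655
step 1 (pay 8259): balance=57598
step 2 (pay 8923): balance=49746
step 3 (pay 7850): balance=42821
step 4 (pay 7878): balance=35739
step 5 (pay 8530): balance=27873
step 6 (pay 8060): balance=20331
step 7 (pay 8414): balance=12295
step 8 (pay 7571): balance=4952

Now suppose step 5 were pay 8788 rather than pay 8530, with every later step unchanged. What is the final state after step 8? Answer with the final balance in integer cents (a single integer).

4679

(re-executing from step 5 with the substitution; state before step 5: balance=35739)
step 5 (pay 8788): balance=27615
step 6 (pay 8060): balance=20068
step 7 (pay 8414): balance=12027
step 8 (pay 7571): balance=4679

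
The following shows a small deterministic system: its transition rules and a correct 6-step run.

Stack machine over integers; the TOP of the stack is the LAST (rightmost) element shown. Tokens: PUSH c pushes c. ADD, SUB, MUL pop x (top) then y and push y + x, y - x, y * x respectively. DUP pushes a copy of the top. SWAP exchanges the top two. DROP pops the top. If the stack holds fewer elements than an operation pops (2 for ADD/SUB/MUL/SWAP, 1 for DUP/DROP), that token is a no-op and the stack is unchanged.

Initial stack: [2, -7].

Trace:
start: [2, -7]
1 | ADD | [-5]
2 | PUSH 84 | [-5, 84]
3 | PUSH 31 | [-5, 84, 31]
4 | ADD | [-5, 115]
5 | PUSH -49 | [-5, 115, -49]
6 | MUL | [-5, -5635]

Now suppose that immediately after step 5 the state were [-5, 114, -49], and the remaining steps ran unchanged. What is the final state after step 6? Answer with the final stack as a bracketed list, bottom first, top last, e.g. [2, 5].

state after step 5 := [-5, 114, -49]
6 | MUL | [-5, -5586]

[-5, -5586]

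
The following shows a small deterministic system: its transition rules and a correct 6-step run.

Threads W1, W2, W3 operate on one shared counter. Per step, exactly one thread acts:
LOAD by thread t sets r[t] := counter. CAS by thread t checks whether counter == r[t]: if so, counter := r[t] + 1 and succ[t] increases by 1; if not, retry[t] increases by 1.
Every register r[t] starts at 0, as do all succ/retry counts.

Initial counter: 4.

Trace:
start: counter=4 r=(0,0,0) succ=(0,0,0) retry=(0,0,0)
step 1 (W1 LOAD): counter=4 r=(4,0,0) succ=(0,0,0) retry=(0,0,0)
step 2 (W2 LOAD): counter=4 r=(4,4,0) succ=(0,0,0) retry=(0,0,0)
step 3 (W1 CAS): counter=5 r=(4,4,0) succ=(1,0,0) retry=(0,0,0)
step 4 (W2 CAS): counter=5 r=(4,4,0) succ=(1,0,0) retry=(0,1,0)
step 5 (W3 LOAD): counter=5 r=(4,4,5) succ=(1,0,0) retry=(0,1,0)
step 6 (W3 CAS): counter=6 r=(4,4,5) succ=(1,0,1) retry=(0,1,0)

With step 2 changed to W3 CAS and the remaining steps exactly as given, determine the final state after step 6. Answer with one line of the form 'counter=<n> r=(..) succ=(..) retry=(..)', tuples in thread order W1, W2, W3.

counter=6 r=(4,0,5) succ=(1,0,1) retry=(0,1,1)

(re-executing from step 2 with the substitution; state before step 2: counter=4 r=(4,0,0) succ=(0,0,0) retry=(0,0,0))
step 2 (W3 CAS): counter=4 r=(4,0,0) succ=(0,0,0) retry=(0,0,1)
step 3 (W1 CAS): counter=5 r=(4,0,0) succ=(1,0,0) retry=(0,0,1)
step 4 (W2 CAS): counter=5 r=(4,0,0) succ=(1,0,0) retry=(0,1,1)
step 5 (W3 LOAD): counter=5 r=(4,0,5) succ=(1,0,0) retry=(0,1,1)
step 6 (W3 CAS): counter=6 r=(4,0,5) succ=(1,0,1) retry=(0,1,1)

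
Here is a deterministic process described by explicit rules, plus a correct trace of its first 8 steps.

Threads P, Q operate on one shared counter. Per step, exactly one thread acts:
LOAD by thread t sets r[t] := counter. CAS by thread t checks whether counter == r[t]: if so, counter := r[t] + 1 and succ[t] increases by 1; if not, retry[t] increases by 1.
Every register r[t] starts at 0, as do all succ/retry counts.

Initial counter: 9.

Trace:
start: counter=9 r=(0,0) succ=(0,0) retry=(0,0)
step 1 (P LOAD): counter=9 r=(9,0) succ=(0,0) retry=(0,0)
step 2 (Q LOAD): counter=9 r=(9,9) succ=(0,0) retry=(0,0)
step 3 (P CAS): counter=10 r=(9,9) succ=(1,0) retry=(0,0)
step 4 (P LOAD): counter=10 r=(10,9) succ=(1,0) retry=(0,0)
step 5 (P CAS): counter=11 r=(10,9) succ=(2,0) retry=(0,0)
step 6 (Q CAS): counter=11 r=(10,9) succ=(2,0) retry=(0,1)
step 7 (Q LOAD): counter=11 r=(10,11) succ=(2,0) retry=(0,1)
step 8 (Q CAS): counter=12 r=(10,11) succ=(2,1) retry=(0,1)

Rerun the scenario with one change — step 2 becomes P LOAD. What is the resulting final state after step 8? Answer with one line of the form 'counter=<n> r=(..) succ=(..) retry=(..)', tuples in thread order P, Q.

(re-executing from step 2 with the substitution; state before step 2: counter=9 r=(9,0) succ=(0,0) retry=(0,0))
step 2 (P LOAD): counter=9 r=(9,0) succ=(0,0) retry=(0,0)
step 3 (P CAS): counter=10 r=(9,0) succ=(1,0) retry=(0,0)
step 4 (P LOAD): counter=10 r=(10,0) succ=(1,0) retry=(0,0)
step 5 (P CAS): counter=11 r=(10,0) succ=(2,0) retry=(0,0)
step 6 (Q CAS): counter=11 r=(10,0) succ=(2,0) retry=(0,1)
step 7 (Q LOAD): counter=11 r=(10,11) succ=(2,0) retry=(0,1)
step 8 (Q CAS): counter=12 r=(10,11) succ=(2,1) retry=(0,1)

counter=12 r=(10,11) succ=(2,1) retry=(0,1)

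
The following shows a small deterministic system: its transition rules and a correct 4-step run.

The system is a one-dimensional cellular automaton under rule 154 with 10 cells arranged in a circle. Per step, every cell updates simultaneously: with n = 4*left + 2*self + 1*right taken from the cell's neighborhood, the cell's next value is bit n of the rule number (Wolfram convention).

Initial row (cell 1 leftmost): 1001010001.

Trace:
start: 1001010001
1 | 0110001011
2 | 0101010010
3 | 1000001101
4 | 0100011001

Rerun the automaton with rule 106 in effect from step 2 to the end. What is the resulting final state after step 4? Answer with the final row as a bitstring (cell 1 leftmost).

0101011100

(re-executing steps 2..4 under rule 106; state before step 2: 0110001011)
2 | 1110010111
3 | 0010101100
4 | 0101011100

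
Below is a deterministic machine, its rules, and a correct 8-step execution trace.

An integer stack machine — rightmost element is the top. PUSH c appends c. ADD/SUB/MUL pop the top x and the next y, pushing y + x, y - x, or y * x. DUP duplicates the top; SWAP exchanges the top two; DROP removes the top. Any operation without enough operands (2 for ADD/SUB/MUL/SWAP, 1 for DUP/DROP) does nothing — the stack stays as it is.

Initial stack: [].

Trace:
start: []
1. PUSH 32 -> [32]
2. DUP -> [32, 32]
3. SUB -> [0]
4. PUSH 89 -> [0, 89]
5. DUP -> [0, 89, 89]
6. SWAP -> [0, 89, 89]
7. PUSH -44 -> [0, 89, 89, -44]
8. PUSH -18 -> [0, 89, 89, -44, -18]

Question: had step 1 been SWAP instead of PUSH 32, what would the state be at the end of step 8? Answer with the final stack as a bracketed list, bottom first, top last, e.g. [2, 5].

[89, 89, -44, -18]

(re-executing from step 1 with the substitution; state before step 1: [])
1. SWAP -> []
2. DUP -> []
3. SUB -> []
4. PUSH 89 -> [89]
5. DUP -> [89, 89]
6. SWAP -> [89, 89]
7. PUSH -44 -> [89, 89, -44]
8. PUSH -18 -> [89, 89, -44, -18]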